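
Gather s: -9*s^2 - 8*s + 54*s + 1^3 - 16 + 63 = -9*s^2 + 46*s + 48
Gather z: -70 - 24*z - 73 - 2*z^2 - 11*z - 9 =-2*z^2 - 35*z - 152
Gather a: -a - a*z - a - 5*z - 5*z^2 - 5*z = a*(-z - 2) - 5*z^2 - 10*z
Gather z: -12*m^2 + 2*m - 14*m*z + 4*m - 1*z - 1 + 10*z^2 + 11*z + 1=-12*m^2 + 6*m + 10*z^2 + z*(10 - 14*m)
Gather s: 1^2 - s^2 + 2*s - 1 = -s^2 + 2*s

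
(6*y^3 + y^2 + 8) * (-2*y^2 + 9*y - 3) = -12*y^5 + 52*y^4 - 9*y^3 - 19*y^2 + 72*y - 24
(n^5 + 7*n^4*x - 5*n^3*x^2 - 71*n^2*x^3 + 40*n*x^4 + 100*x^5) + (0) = n^5 + 7*n^4*x - 5*n^3*x^2 - 71*n^2*x^3 + 40*n*x^4 + 100*x^5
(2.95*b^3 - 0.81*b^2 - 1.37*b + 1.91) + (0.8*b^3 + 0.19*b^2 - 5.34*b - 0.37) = 3.75*b^3 - 0.62*b^2 - 6.71*b + 1.54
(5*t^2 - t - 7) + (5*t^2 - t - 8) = 10*t^2 - 2*t - 15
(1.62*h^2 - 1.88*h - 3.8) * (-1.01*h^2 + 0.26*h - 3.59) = -1.6362*h^4 + 2.32*h^3 - 2.4666*h^2 + 5.7612*h + 13.642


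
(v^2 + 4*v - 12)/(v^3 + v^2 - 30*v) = (v - 2)/(v*(v - 5))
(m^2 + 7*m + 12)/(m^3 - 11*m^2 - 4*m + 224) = (m + 3)/(m^2 - 15*m + 56)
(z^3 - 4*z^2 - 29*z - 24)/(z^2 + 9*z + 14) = (z^3 - 4*z^2 - 29*z - 24)/(z^2 + 9*z + 14)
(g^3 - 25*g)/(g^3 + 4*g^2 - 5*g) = (g - 5)/(g - 1)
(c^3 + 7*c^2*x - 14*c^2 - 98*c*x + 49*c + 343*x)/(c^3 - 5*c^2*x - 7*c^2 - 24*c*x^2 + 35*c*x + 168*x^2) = (-c^2 - 7*c*x + 7*c + 49*x)/(-c^2 + 5*c*x + 24*x^2)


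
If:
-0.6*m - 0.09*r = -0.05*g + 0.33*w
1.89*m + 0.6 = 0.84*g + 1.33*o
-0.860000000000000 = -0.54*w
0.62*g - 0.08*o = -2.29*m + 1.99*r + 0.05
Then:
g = 2.71919888791639*r + 2.33878914623393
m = 0.0765999073263657*r - 0.681026830406432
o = -1.60853627143078*r - 1.99377713707117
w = 1.59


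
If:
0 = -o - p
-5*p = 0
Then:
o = 0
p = 0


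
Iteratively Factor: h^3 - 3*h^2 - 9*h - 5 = (h - 5)*(h^2 + 2*h + 1) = (h - 5)*(h + 1)*(h + 1)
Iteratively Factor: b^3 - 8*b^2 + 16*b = (b - 4)*(b^2 - 4*b) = b*(b - 4)*(b - 4)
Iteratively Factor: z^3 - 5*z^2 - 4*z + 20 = (z - 2)*(z^2 - 3*z - 10) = (z - 5)*(z - 2)*(z + 2)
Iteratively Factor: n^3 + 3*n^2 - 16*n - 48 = (n + 4)*(n^2 - n - 12) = (n + 3)*(n + 4)*(n - 4)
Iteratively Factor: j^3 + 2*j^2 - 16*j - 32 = (j + 2)*(j^2 - 16) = (j + 2)*(j + 4)*(j - 4)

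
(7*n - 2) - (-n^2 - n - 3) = n^2 + 8*n + 1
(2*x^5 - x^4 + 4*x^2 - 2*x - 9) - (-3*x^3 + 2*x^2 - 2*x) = 2*x^5 - x^4 + 3*x^3 + 2*x^2 - 9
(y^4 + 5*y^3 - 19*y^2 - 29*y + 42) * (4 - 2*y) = -2*y^5 - 6*y^4 + 58*y^3 - 18*y^2 - 200*y + 168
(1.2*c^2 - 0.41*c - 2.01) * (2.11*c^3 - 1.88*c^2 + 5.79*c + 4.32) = 2.532*c^5 - 3.1211*c^4 + 3.4777*c^3 + 6.5889*c^2 - 13.4091*c - 8.6832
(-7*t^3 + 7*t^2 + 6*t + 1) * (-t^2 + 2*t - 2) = 7*t^5 - 21*t^4 + 22*t^3 - 3*t^2 - 10*t - 2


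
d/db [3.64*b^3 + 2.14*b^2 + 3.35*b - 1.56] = 10.92*b^2 + 4.28*b + 3.35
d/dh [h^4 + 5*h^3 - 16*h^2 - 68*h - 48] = 4*h^3 + 15*h^2 - 32*h - 68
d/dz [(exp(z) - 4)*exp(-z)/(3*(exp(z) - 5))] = (-exp(2*z) + 8*exp(z) - 20)*exp(-z)/(3*(exp(2*z) - 10*exp(z) + 25))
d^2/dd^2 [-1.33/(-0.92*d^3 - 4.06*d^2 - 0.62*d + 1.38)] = (-(7.3416*d + 10.7996)*(0.92*d^3 + 4.06*d^2 + 0.62*d - 1.38) + 1.33*(2.76*d^2 + 8.12*d + 0.62)*(5.52*d^2 + 16.24*d + 1.24))/(0.92*d^3 + 4.06*d^2 + 0.62*d - 1.38)^3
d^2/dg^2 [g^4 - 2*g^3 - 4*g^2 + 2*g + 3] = 12*g^2 - 12*g - 8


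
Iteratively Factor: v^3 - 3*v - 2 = (v + 1)*(v^2 - v - 2) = (v + 1)^2*(v - 2)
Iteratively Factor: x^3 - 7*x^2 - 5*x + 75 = (x - 5)*(x^2 - 2*x - 15) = (x - 5)^2*(x + 3)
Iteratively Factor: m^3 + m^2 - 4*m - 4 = (m + 1)*(m^2 - 4) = (m + 1)*(m + 2)*(m - 2)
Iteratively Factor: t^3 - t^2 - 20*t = (t - 5)*(t^2 + 4*t) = t*(t - 5)*(t + 4)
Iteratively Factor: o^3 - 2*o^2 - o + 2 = (o + 1)*(o^2 - 3*o + 2) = (o - 1)*(o + 1)*(o - 2)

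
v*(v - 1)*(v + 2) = v^3 + v^2 - 2*v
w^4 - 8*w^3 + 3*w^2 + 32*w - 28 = (w - 7)*(w - 2)*(w - 1)*(w + 2)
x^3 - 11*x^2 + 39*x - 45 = (x - 5)*(x - 3)^2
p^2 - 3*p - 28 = (p - 7)*(p + 4)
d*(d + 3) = d^2 + 3*d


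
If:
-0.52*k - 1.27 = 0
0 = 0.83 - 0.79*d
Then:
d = 1.05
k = -2.44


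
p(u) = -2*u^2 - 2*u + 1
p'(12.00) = -50.00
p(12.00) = -311.00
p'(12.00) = -50.00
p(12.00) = -311.00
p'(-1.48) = 3.92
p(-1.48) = -0.42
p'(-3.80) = 13.20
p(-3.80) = -20.28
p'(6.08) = -26.32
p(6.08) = -85.09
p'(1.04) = -6.16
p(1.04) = -3.24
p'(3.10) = -14.40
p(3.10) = -24.42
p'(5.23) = -22.92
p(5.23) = -64.17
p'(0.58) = -4.32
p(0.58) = -0.83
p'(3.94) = -17.76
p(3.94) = -37.93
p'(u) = -4*u - 2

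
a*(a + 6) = a^2 + 6*a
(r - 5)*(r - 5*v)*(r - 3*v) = r^3 - 8*r^2*v - 5*r^2 + 15*r*v^2 + 40*r*v - 75*v^2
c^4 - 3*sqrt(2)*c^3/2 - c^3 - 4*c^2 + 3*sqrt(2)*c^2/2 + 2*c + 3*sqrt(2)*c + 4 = (c - 2)*(c + 1)*(c - 2*sqrt(2))*(c + sqrt(2)/2)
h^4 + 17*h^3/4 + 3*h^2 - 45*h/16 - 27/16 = (h - 3/4)*(h + 1/2)*(h + 3/2)*(h + 3)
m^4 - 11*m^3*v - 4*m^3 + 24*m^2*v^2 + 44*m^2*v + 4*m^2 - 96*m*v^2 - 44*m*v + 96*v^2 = (m - 2)^2*(m - 8*v)*(m - 3*v)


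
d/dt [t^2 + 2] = 2*t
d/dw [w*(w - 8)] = 2*w - 8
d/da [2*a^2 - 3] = 4*a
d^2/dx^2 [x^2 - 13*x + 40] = 2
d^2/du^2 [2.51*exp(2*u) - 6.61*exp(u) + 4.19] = (10.04*exp(u) - 6.61)*exp(u)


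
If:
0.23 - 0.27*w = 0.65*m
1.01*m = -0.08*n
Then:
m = 0.353846153846154 - 0.415384615384615*w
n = 5.24423076923077*w - 4.46730769230769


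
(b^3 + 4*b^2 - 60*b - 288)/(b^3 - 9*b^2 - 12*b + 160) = (b^2 + 12*b + 36)/(b^2 - b - 20)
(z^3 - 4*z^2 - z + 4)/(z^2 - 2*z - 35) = (-z^3 + 4*z^2 + z - 4)/(-z^2 + 2*z + 35)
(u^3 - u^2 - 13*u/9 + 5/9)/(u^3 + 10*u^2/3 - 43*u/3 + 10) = (3*u^2 + 2*u - 1)/(3*(u^2 + 5*u - 6))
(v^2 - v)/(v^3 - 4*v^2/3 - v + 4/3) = 3*v/(3*v^2 - v - 4)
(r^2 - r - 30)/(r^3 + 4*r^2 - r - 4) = (r^2 - r - 30)/(r^3 + 4*r^2 - r - 4)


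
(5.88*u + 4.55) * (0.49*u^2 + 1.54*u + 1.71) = 2.8812*u^3 + 11.2847*u^2 + 17.0618*u + 7.7805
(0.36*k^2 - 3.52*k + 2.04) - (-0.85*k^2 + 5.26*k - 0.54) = 1.21*k^2 - 8.78*k + 2.58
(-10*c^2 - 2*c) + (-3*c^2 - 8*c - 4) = -13*c^2 - 10*c - 4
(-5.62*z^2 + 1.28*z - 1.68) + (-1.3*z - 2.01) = -5.62*z^2 - 0.02*z - 3.69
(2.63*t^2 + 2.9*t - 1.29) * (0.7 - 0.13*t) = -0.3419*t^3 + 1.464*t^2 + 2.1977*t - 0.903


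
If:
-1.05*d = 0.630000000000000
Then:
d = -0.60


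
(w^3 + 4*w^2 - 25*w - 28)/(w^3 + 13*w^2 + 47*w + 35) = (w - 4)/(w + 5)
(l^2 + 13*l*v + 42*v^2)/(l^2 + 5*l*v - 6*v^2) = (-l - 7*v)/(-l + v)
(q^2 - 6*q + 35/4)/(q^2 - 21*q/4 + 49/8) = 2*(2*q - 5)/(4*q - 7)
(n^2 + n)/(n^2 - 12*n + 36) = n*(n + 1)/(n^2 - 12*n + 36)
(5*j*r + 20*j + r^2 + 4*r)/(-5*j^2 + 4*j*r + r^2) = (r + 4)/(-j + r)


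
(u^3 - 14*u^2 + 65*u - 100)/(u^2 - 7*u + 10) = (u^2 - 9*u + 20)/(u - 2)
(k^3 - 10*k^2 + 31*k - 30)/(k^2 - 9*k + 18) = (k^2 - 7*k + 10)/(k - 6)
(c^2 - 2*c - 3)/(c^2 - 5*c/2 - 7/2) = 2*(c - 3)/(2*c - 7)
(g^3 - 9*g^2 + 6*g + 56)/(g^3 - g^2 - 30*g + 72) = (g^2 - 5*g - 14)/(g^2 + 3*g - 18)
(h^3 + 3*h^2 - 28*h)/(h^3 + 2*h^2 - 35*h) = (h - 4)/(h - 5)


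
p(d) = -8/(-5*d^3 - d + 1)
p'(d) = -8*(15*d^2 + 1)/(-5*d^3 - d + 1)^2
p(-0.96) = -1.25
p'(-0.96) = -2.91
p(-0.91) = -1.41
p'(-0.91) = -3.33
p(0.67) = 6.82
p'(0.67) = -44.90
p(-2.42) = -0.11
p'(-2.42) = -0.13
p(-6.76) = -0.01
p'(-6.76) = -0.00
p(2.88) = 0.07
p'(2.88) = -0.07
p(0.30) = -14.16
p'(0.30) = -58.89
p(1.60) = 0.38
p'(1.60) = -0.71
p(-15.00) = 0.00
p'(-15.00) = 0.00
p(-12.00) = 0.00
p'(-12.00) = 0.00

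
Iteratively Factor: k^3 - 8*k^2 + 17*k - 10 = (k - 2)*(k^2 - 6*k + 5) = (k - 2)*(k - 1)*(k - 5)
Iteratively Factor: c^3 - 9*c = (c + 3)*(c^2 - 3*c) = c*(c + 3)*(c - 3)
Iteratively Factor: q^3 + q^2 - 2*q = (q)*(q^2 + q - 2) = q*(q - 1)*(q + 2)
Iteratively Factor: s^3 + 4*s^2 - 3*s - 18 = (s + 3)*(s^2 + s - 6) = (s + 3)^2*(s - 2)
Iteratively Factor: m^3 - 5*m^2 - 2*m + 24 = (m - 3)*(m^2 - 2*m - 8) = (m - 4)*(m - 3)*(m + 2)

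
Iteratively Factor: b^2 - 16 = (b - 4)*(b + 4)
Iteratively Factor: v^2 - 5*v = (v)*(v - 5)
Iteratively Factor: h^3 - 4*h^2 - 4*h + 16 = (h - 2)*(h^2 - 2*h - 8) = (h - 4)*(h - 2)*(h + 2)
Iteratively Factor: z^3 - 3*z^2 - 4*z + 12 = (z - 2)*(z^2 - z - 6) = (z - 2)*(z + 2)*(z - 3)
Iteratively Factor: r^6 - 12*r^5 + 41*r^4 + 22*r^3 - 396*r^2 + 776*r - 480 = (r - 2)*(r^5 - 10*r^4 + 21*r^3 + 64*r^2 - 268*r + 240) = (r - 2)*(r + 3)*(r^4 - 13*r^3 + 60*r^2 - 116*r + 80) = (r - 2)^2*(r + 3)*(r^3 - 11*r^2 + 38*r - 40) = (r - 4)*(r - 2)^2*(r + 3)*(r^2 - 7*r + 10) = (r - 4)*(r - 2)^3*(r + 3)*(r - 5)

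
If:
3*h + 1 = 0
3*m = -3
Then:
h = -1/3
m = -1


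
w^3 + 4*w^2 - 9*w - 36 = (w - 3)*(w + 3)*(w + 4)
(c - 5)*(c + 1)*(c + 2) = c^3 - 2*c^2 - 13*c - 10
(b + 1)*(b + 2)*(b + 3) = b^3 + 6*b^2 + 11*b + 6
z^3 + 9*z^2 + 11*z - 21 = (z - 1)*(z + 3)*(z + 7)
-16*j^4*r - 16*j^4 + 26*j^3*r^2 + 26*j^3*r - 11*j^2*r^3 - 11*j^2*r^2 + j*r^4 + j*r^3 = (-8*j + r)*(-2*j + r)*(-j + r)*(j*r + j)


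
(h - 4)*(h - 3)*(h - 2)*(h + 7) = h^4 - 2*h^3 - 37*h^2 + 158*h - 168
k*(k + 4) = k^2 + 4*k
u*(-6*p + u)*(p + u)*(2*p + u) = -12*p^3*u - 16*p^2*u^2 - 3*p*u^3 + u^4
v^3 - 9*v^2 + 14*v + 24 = (v - 6)*(v - 4)*(v + 1)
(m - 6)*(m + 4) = m^2 - 2*m - 24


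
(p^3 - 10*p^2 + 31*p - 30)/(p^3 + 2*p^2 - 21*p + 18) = (p^2 - 7*p + 10)/(p^2 + 5*p - 6)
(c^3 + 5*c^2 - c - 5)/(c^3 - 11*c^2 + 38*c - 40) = (c^3 + 5*c^2 - c - 5)/(c^3 - 11*c^2 + 38*c - 40)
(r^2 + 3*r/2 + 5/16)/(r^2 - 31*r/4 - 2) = (r + 5/4)/(r - 8)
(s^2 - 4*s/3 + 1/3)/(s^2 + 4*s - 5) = (s - 1/3)/(s + 5)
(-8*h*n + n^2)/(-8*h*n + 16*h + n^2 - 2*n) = n/(n - 2)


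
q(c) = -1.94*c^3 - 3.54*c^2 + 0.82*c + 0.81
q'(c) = -5.82*c^2 - 7.08*c + 0.82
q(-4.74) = 123.99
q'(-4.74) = -96.38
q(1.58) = -14.38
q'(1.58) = -24.90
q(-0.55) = -0.39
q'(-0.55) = 2.95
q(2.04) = -28.72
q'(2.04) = -37.84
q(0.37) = 0.53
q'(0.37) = -2.60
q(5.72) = -473.39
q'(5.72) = -230.10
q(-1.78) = -0.92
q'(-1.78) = -5.02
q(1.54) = -13.41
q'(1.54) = -23.89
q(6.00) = -540.75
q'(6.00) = -251.18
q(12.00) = -3851.43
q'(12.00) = -922.22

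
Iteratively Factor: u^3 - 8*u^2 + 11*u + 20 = (u - 5)*(u^2 - 3*u - 4) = (u - 5)*(u + 1)*(u - 4)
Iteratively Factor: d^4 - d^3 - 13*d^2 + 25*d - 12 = (d - 3)*(d^3 + 2*d^2 - 7*d + 4) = (d - 3)*(d + 4)*(d^2 - 2*d + 1) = (d - 3)*(d - 1)*(d + 4)*(d - 1)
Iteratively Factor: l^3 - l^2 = (l)*(l^2 - l) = l^2*(l - 1)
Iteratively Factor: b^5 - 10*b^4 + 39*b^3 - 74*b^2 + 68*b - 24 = (b - 3)*(b^4 - 7*b^3 + 18*b^2 - 20*b + 8) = (b - 3)*(b - 2)*(b^3 - 5*b^2 + 8*b - 4) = (b - 3)*(b - 2)^2*(b^2 - 3*b + 2) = (b - 3)*(b - 2)^2*(b - 1)*(b - 2)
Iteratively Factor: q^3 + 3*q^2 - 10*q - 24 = (q - 3)*(q^2 + 6*q + 8) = (q - 3)*(q + 4)*(q + 2)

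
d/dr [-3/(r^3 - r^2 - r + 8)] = 3*(3*r^2 - 2*r - 1)/(r^3 - r^2 - r + 8)^2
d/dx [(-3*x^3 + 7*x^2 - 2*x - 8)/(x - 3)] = 2*(-3*x^3 + 17*x^2 - 21*x + 7)/(x^2 - 6*x + 9)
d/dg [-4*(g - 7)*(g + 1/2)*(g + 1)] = -12*g^2 + 44*g + 40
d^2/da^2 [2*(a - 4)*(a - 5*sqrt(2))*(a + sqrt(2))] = 12*a - 16*sqrt(2) - 16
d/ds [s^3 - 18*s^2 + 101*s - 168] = 3*s^2 - 36*s + 101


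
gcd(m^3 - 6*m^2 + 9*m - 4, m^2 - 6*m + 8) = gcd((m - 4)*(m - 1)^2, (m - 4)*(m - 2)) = m - 4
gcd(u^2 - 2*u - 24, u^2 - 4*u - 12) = u - 6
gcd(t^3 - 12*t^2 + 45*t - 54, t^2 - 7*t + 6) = t - 6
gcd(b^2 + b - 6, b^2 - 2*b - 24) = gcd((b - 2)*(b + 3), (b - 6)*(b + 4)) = 1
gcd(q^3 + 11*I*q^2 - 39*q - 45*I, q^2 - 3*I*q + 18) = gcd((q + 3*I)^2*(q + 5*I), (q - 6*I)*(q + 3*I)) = q + 3*I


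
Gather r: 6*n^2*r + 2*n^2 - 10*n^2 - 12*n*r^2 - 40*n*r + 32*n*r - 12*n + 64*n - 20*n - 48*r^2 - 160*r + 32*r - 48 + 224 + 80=-8*n^2 + 32*n + r^2*(-12*n - 48) + r*(6*n^2 - 8*n - 128) + 256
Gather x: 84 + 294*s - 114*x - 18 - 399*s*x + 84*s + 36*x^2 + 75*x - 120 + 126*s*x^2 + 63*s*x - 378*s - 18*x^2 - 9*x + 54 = x^2*(126*s + 18) + x*(-336*s - 48)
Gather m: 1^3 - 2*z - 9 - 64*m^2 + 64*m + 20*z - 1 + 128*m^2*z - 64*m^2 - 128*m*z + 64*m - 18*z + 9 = m^2*(128*z - 128) + m*(128 - 128*z)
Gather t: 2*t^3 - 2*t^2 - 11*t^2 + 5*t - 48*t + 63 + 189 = 2*t^3 - 13*t^2 - 43*t + 252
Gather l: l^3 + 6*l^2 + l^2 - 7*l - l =l^3 + 7*l^2 - 8*l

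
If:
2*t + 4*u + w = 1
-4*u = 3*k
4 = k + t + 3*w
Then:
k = 7/5 - w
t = 13/5 - 2*w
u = 3*w/4 - 21/20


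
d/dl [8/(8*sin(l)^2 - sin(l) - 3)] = 8*(1 - 16*sin(l))*cos(l)/(-8*sin(l)^2 + sin(l) + 3)^2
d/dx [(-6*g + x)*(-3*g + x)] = -9*g + 2*x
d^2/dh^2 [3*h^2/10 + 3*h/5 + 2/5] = 3/5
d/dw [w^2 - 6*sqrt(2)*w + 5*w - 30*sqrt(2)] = 2*w - 6*sqrt(2) + 5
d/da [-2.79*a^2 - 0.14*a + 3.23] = -5.58*a - 0.14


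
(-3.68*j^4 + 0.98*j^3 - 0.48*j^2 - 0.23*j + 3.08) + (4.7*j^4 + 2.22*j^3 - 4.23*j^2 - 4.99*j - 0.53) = 1.02*j^4 + 3.2*j^3 - 4.71*j^2 - 5.22*j + 2.55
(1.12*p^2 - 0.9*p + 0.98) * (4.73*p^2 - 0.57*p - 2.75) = 5.2976*p^4 - 4.8954*p^3 + 2.0684*p^2 + 1.9164*p - 2.695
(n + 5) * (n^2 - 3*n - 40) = n^3 + 2*n^2 - 55*n - 200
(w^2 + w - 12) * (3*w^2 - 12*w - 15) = 3*w^4 - 9*w^3 - 63*w^2 + 129*w + 180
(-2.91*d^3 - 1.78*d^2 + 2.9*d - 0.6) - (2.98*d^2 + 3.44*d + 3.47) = -2.91*d^3 - 4.76*d^2 - 0.54*d - 4.07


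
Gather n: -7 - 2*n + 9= 2 - 2*n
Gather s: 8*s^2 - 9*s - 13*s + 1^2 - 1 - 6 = 8*s^2 - 22*s - 6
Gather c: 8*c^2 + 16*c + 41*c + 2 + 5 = 8*c^2 + 57*c + 7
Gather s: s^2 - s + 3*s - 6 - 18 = s^2 + 2*s - 24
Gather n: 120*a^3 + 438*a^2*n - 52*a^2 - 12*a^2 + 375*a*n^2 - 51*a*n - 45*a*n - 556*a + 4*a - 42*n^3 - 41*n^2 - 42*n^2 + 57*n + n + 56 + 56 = 120*a^3 - 64*a^2 - 552*a - 42*n^3 + n^2*(375*a - 83) + n*(438*a^2 - 96*a + 58) + 112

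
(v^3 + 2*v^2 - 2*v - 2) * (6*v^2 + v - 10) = 6*v^5 + 13*v^4 - 20*v^3 - 34*v^2 + 18*v + 20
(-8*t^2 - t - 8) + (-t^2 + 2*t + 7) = -9*t^2 + t - 1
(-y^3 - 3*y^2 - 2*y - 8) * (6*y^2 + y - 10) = -6*y^5 - 19*y^4 - 5*y^3 - 20*y^2 + 12*y + 80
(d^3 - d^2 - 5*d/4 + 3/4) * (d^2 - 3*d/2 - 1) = d^5 - 5*d^4/2 - 3*d^3/4 + 29*d^2/8 + d/8 - 3/4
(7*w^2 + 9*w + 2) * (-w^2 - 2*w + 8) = -7*w^4 - 23*w^3 + 36*w^2 + 68*w + 16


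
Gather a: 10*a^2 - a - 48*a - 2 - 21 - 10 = 10*a^2 - 49*a - 33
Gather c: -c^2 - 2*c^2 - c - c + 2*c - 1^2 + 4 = 3 - 3*c^2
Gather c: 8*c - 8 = 8*c - 8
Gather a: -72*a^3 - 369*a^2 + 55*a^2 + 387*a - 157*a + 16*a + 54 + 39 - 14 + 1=-72*a^3 - 314*a^2 + 246*a + 80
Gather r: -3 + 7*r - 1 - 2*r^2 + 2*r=-2*r^2 + 9*r - 4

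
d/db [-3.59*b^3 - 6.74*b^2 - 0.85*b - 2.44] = -10.77*b^2 - 13.48*b - 0.85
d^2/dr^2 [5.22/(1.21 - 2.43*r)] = -61.647156/(2.43*r - 1.21)^3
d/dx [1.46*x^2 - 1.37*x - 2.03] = 2.92*x - 1.37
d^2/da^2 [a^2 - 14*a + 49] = 2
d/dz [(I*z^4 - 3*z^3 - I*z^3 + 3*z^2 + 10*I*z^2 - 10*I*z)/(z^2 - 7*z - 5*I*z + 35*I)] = (2*I*z^5 + z^4*(12 - 22*I) + z^3*(-108 + 44*I) + z^2*(134 - 390*I) + z*(-700 + 210*I) + 350)/(z^4 + z^3*(-14 - 10*I) + z^2*(24 + 140*I) + z*(350 - 490*I) - 1225)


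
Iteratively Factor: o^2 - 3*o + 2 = (o - 2)*(o - 1)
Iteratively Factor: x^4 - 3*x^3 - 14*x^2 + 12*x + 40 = (x + 2)*(x^3 - 5*x^2 - 4*x + 20) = (x + 2)^2*(x^2 - 7*x + 10) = (x - 2)*(x + 2)^2*(x - 5)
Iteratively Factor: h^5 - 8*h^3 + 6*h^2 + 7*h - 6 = (h - 1)*(h^4 + h^3 - 7*h^2 - h + 6) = (h - 2)*(h - 1)*(h^3 + 3*h^2 - h - 3) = (h - 2)*(h - 1)^2*(h^2 + 4*h + 3) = (h - 2)*(h - 1)^2*(h + 1)*(h + 3)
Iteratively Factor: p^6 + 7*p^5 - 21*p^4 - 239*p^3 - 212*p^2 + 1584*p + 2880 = (p + 4)*(p^5 + 3*p^4 - 33*p^3 - 107*p^2 + 216*p + 720) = (p - 3)*(p + 4)*(p^4 + 6*p^3 - 15*p^2 - 152*p - 240) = (p - 3)*(p + 4)^2*(p^3 + 2*p^2 - 23*p - 60) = (p - 3)*(p + 3)*(p + 4)^2*(p^2 - p - 20) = (p - 3)*(p + 3)*(p + 4)^3*(p - 5)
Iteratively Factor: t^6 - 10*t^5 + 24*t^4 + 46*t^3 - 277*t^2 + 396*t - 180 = (t - 3)*(t^5 - 7*t^4 + 3*t^3 + 55*t^2 - 112*t + 60) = (t - 3)*(t - 2)*(t^4 - 5*t^3 - 7*t^2 + 41*t - 30) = (t - 3)*(t - 2)*(t + 3)*(t^3 - 8*t^2 + 17*t - 10) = (t - 3)*(t - 2)*(t - 1)*(t + 3)*(t^2 - 7*t + 10) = (t - 3)*(t - 2)^2*(t - 1)*(t + 3)*(t - 5)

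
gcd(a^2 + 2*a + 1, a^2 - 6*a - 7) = a + 1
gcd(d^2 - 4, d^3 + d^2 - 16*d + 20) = d - 2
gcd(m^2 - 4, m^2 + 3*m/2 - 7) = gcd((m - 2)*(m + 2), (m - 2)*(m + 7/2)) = m - 2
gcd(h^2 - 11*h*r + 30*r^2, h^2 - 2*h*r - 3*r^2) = 1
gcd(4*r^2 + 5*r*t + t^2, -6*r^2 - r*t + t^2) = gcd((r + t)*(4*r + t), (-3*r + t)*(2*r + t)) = 1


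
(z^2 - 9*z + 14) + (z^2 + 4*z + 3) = 2*z^2 - 5*z + 17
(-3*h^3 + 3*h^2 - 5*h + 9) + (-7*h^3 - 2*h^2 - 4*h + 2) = -10*h^3 + h^2 - 9*h + 11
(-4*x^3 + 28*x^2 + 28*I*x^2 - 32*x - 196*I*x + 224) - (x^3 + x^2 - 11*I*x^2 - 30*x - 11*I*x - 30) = -5*x^3 + 27*x^2 + 39*I*x^2 - 2*x - 185*I*x + 254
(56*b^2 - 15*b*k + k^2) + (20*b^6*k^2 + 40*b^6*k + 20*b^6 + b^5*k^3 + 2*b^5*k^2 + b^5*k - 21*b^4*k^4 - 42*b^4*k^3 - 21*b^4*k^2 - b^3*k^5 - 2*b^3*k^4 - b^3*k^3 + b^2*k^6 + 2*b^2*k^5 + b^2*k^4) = 20*b^6*k^2 + 40*b^6*k + 20*b^6 + b^5*k^3 + 2*b^5*k^2 + b^5*k - 21*b^4*k^4 - 42*b^4*k^3 - 21*b^4*k^2 - b^3*k^5 - 2*b^3*k^4 - b^3*k^3 + b^2*k^6 + 2*b^2*k^5 + b^2*k^4 + 56*b^2 - 15*b*k + k^2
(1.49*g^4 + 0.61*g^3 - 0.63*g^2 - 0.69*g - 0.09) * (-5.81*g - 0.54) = -8.6569*g^5 - 4.3487*g^4 + 3.3309*g^3 + 4.3491*g^2 + 0.8955*g + 0.0486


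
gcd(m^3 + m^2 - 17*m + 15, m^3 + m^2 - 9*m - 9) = m - 3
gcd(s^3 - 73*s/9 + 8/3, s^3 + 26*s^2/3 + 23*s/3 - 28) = s + 3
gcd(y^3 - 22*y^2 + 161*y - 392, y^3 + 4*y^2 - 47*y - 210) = y - 7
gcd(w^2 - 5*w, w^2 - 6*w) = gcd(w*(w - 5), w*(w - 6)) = w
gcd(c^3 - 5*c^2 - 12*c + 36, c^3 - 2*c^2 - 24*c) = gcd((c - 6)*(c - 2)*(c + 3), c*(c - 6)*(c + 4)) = c - 6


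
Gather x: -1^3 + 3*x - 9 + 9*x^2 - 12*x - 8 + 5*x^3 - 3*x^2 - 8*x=5*x^3 + 6*x^2 - 17*x - 18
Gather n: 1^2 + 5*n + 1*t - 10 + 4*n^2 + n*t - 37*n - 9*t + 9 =4*n^2 + n*(t - 32) - 8*t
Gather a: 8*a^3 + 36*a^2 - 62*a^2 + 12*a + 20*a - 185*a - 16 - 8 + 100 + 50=8*a^3 - 26*a^2 - 153*a + 126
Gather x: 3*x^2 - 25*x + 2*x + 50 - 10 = 3*x^2 - 23*x + 40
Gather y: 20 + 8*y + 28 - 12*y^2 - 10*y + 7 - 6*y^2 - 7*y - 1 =-18*y^2 - 9*y + 54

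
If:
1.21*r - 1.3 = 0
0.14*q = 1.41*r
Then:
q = 10.82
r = 1.07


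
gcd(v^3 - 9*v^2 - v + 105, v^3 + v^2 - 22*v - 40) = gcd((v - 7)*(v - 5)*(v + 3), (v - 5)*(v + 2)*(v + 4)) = v - 5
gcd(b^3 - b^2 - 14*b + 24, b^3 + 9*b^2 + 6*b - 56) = b^2 + 2*b - 8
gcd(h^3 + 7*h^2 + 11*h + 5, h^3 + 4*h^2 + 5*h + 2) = h^2 + 2*h + 1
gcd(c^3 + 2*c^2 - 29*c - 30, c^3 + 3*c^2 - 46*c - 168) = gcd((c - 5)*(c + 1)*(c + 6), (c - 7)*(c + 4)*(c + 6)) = c + 6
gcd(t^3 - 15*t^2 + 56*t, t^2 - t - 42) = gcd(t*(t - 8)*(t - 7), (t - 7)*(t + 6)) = t - 7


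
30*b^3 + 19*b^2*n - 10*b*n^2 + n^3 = (-6*b + n)*(-5*b + n)*(b + n)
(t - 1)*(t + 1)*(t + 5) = t^3 + 5*t^2 - t - 5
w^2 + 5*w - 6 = (w - 1)*(w + 6)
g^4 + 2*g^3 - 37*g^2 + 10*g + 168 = (g - 4)*(g - 3)*(g + 2)*(g + 7)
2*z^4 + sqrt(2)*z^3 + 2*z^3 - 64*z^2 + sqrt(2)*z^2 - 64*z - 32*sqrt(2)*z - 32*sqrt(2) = (z - 4*sqrt(2))*(z + 4*sqrt(2))*(sqrt(2)*z + 1)*(sqrt(2)*z + sqrt(2))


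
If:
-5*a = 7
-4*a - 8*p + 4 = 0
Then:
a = -7/5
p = 6/5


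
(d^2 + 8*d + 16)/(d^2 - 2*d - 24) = (d + 4)/(d - 6)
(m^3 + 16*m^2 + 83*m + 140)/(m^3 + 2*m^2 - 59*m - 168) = (m^2 + 9*m + 20)/(m^2 - 5*m - 24)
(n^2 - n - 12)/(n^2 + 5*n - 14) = (n^2 - n - 12)/(n^2 + 5*n - 14)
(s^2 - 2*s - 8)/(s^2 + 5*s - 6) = (s^2 - 2*s - 8)/(s^2 + 5*s - 6)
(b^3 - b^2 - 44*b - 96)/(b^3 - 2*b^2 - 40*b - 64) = (b + 3)/(b + 2)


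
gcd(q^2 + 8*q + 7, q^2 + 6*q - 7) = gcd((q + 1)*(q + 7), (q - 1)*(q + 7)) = q + 7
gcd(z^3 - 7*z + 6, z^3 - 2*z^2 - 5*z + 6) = z - 1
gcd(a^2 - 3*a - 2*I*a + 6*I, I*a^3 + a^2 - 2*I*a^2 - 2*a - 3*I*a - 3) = a - 3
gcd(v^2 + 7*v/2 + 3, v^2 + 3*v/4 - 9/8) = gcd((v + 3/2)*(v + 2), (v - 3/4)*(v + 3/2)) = v + 3/2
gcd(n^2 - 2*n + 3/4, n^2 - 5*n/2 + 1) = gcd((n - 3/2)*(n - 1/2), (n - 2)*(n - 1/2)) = n - 1/2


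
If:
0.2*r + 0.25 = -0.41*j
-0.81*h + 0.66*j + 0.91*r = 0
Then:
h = 0.725986148750376*r - 0.496838301716351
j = -0.48780487804878*r - 0.609756097560976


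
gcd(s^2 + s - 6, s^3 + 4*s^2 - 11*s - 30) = 1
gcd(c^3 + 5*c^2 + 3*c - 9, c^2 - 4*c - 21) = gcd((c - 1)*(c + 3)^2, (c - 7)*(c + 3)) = c + 3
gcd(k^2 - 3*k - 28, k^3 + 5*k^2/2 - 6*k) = k + 4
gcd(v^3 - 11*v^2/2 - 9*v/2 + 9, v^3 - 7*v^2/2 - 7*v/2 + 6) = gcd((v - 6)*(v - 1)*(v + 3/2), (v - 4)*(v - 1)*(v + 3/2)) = v^2 + v/2 - 3/2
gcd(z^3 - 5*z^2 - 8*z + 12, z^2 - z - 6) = z + 2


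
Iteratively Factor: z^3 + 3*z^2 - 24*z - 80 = (z + 4)*(z^2 - z - 20) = (z - 5)*(z + 4)*(z + 4)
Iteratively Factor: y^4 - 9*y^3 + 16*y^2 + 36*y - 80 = (y - 5)*(y^3 - 4*y^2 - 4*y + 16) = (y - 5)*(y - 2)*(y^2 - 2*y - 8) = (y - 5)*(y - 2)*(y + 2)*(y - 4)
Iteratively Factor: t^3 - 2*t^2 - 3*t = (t - 3)*(t^2 + t) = (t - 3)*(t + 1)*(t)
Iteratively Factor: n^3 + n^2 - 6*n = (n - 2)*(n^2 + 3*n) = (n - 2)*(n + 3)*(n)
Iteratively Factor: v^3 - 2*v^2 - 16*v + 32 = (v + 4)*(v^2 - 6*v + 8) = (v - 2)*(v + 4)*(v - 4)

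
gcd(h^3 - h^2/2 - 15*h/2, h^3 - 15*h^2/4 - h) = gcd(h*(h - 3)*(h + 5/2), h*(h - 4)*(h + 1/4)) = h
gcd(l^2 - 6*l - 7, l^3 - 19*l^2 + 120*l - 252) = l - 7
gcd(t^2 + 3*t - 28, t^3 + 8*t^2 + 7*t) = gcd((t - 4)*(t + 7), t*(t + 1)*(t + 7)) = t + 7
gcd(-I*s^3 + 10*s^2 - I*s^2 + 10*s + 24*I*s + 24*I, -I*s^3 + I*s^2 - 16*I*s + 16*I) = s + 4*I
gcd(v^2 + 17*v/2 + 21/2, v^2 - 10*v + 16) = 1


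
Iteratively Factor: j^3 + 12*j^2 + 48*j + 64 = (j + 4)*(j^2 + 8*j + 16) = (j + 4)^2*(j + 4)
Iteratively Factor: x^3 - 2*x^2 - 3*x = (x + 1)*(x^2 - 3*x) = x*(x + 1)*(x - 3)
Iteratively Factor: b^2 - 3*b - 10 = (b + 2)*(b - 5)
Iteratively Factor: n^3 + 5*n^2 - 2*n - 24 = (n + 3)*(n^2 + 2*n - 8) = (n + 3)*(n + 4)*(n - 2)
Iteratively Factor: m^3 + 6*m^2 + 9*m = (m + 3)*(m^2 + 3*m) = (m + 3)^2*(m)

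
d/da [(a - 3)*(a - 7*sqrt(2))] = 2*a - 7*sqrt(2) - 3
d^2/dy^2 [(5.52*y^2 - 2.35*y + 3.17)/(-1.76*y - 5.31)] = (2.8421709430404e-14*y - 374.848048)/(5.451776*y^3 + 49.344768*y^2 + 148.875408*y + 149.721291)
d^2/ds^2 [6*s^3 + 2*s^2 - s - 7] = 36*s + 4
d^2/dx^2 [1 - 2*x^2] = -4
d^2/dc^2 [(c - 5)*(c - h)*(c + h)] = 6*c - 10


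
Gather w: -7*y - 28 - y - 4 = -8*y - 32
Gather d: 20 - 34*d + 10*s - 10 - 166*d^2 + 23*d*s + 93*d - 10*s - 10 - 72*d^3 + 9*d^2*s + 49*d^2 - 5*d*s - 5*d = -72*d^3 + d^2*(9*s - 117) + d*(18*s + 54)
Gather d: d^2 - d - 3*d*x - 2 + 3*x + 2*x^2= d^2 + d*(-3*x - 1) + 2*x^2 + 3*x - 2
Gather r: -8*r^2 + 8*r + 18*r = -8*r^2 + 26*r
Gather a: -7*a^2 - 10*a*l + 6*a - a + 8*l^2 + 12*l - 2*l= -7*a^2 + a*(5 - 10*l) + 8*l^2 + 10*l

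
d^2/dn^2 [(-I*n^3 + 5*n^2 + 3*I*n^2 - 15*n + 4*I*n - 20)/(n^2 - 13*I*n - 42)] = (n^3*(-108 + 392*I) + n^2*(4416 + 756*I) + n*(-3780 - 8016*I) + 27088 + 26964*I)/(n^6 - 39*I*n^5 - 633*n^4 + 5473*I*n^3 + 26586*n^2 - 68796*I*n - 74088)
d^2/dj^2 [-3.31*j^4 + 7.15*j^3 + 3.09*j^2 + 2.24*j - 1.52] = -39.72*j^2 + 42.9*j + 6.18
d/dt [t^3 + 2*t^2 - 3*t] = 3*t^2 + 4*t - 3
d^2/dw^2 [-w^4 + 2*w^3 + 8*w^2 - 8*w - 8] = -12*w^2 + 12*w + 16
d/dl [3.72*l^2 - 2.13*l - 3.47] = 7.44*l - 2.13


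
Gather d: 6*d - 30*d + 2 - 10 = -24*d - 8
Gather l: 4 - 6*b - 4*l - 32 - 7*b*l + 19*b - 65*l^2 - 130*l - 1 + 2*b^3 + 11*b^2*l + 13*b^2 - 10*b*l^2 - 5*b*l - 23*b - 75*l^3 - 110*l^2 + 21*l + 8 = 2*b^3 + 13*b^2 - 10*b - 75*l^3 + l^2*(-10*b - 175) + l*(11*b^2 - 12*b - 113) - 21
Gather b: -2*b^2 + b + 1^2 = -2*b^2 + b + 1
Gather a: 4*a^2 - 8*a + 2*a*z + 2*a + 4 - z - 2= 4*a^2 + a*(2*z - 6) - z + 2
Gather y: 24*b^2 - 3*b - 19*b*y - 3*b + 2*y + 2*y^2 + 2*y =24*b^2 - 6*b + 2*y^2 + y*(4 - 19*b)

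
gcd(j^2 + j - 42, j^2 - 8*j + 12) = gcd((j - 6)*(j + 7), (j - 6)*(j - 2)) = j - 6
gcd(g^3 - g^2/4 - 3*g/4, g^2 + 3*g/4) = g^2 + 3*g/4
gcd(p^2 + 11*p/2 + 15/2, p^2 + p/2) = 1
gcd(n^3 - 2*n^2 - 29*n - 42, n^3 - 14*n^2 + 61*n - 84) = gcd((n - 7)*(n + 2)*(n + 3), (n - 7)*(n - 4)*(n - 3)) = n - 7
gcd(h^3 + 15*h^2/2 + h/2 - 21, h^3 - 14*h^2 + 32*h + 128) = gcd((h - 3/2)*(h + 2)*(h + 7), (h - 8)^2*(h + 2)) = h + 2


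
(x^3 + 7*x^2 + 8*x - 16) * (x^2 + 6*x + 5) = x^5 + 13*x^4 + 55*x^3 + 67*x^2 - 56*x - 80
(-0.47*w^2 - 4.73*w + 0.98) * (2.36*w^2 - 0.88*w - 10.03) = -1.1092*w^4 - 10.7492*w^3 + 11.1893*w^2 + 46.5795*w - 9.8294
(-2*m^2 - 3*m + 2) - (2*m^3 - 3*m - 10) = -2*m^3 - 2*m^2 + 12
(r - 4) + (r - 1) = 2*r - 5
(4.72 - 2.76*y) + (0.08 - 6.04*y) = 4.8 - 8.8*y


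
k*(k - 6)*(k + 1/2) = k^3 - 11*k^2/2 - 3*k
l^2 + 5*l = l*(l + 5)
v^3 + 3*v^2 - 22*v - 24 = (v - 4)*(v + 1)*(v + 6)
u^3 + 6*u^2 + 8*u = u*(u + 2)*(u + 4)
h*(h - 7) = h^2 - 7*h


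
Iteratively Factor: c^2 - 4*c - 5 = (c + 1)*(c - 5)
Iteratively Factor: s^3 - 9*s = (s + 3)*(s^2 - 3*s) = s*(s + 3)*(s - 3)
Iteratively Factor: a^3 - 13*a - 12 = (a + 3)*(a^2 - 3*a - 4) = (a - 4)*(a + 3)*(a + 1)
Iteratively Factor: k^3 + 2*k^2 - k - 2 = (k + 1)*(k^2 + k - 2) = (k - 1)*(k + 1)*(k + 2)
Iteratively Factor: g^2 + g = (g)*(g + 1)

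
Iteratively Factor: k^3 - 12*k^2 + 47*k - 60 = (k - 4)*(k^2 - 8*k + 15) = (k - 4)*(k - 3)*(k - 5)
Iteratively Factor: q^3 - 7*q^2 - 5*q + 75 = (q + 3)*(q^2 - 10*q + 25) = (q - 5)*(q + 3)*(q - 5)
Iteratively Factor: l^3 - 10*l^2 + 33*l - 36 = (l - 4)*(l^2 - 6*l + 9) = (l - 4)*(l - 3)*(l - 3)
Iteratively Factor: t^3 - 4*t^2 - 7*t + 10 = (t - 5)*(t^2 + t - 2) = (t - 5)*(t - 1)*(t + 2)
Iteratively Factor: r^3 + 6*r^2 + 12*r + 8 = (r + 2)*(r^2 + 4*r + 4) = (r + 2)^2*(r + 2)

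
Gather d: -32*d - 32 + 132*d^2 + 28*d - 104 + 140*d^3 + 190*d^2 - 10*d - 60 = 140*d^3 + 322*d^2 - 14*d - 196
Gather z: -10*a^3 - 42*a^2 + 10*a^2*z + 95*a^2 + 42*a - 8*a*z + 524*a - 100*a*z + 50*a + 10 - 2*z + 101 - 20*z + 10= -10*a^3 + 53*a^2 + 616*a + z*(10*a^2 - 108*a - 22) + 121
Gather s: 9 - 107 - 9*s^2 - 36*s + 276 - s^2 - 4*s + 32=-10*s^2 - 40*s + 210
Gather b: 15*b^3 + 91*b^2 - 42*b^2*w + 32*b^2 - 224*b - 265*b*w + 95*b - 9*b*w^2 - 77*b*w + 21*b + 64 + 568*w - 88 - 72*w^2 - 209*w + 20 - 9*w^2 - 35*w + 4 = 15*b^3 + b^2*(123 - 42*w) + b*(-9*w^2 - 342*w - 108) - 81*w^2 + 324*w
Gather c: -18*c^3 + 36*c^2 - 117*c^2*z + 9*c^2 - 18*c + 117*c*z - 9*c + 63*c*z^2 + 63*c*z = -18*c^3 + c^2*(45 - 117*z) + c*(63*z^2 + 180*z - 27)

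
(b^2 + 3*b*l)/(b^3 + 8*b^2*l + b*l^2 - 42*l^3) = b/(b^2 + 5*b*l - 14*l^2)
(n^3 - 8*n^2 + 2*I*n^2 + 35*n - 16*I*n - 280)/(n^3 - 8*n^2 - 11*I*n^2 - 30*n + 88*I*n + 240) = (n + 7*I)/(n - 6*I)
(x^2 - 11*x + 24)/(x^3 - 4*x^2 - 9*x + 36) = (x - 8)/(x^2 - x - 12)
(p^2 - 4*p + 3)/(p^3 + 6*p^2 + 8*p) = (p^2 - 4*p + 3)/(p*(p^2 + 6*p + 8))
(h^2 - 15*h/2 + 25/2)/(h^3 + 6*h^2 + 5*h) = (2*h^2 - 15*h + 25)/(2*h*(h^2 + 6*h + 5))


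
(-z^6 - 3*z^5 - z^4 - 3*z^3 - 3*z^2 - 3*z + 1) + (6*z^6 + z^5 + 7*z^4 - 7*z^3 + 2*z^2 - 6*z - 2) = 5*z^6 - 2*z^5 + 6*z^4 - 10*z^3 - z^2 - 9*z - 1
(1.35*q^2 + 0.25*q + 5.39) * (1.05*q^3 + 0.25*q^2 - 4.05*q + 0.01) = 1.4175*q^5 + 0.6*q^4 + 0.254499999999999*q^3 + 0.3485*q^2 - 21.827*q + 0.0539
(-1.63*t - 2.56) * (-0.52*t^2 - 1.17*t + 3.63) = 0.8476*t^3 + 3.2383*t^2 - 2.9217*t - 9.2928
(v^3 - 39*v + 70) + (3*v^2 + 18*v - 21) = v^3 + 3*v^2 - 21*v + 49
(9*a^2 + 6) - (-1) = 9*a^2 + 7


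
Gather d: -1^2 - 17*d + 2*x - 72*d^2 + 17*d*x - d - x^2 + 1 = -72*d^2 + d*(17*x - 18) - x^2 + 2*x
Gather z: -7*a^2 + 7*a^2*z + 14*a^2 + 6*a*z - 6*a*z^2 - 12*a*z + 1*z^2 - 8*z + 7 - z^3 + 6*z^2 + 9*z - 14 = 7*a^2 - z^3 + z^2*(7 - 6*a) + z*(7*a^2 - 6*a + 1) - 7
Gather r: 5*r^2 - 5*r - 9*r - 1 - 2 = 5*r^2 - 14*r - 3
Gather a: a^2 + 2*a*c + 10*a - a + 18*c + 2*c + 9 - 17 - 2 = a^2 + a*(2*c + 9) + 20*c - 10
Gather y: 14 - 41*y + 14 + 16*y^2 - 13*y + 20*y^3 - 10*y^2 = 20*y^3 + 6*y^2 - 54*y + 28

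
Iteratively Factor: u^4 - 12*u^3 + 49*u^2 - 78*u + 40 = (u - 1)*(u^3 - 11*u^2 + 38*u - 40) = (u - 2)*(u - 1)*(u^2 - 9*u + 20) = (u - 5)*(u - 2)*(u - 1)*(u - 4)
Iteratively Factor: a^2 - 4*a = (a)*(a - 4)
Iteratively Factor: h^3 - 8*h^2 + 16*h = (h)*(h^2 - 8*h + 16) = h*(h - 4)*(h - 4)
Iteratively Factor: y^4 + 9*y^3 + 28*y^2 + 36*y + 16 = (y + 4)*(y^3 + 5*y^2 + 8*y + 4) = (y + 1)*(y + 4)*(y^2 + 4*y + 4) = (y + 1)*(y + 2)*(y + 4)*(y + 2)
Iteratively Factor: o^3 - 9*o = (o)*(o^2 - 9) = o*(o - 3)*(o + 3)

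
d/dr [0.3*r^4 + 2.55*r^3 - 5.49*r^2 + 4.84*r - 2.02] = 1.2*r^3 + 7.65*r^2 - 10.98*r + 4.84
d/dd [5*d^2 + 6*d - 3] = 10*d + 6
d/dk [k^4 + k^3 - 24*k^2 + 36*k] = 4*k^3 + 3*k^2 - 48*k + 36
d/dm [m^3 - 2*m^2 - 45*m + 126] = 3*m^2 - 4*m - 45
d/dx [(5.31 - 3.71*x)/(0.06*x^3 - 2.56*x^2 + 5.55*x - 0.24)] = (0.4452*x^3 - 10.4534*x^2 + 27.1872*x - 28.5801)/(0.0036*x^6 - 0.3072*x^5 + 7.2196*x^4 - 28.4448*x^3 + 32.0313*x^2 - 2.664*x + 0.0576)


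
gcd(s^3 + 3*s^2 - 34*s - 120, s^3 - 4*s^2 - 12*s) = s - 6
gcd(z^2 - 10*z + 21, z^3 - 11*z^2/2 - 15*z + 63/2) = z - 7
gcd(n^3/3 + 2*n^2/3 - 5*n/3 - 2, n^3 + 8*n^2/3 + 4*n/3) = 1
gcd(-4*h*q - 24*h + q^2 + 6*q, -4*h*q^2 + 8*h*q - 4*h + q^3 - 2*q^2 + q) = -4*h + q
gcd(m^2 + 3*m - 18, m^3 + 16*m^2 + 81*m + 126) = m + 6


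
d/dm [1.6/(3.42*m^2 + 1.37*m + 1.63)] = (-10.944*m - 2.192)/(3.42*m^2 + 1.37*m + 1.63)^2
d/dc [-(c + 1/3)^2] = -2*c - 2/3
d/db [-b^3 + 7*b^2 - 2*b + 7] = -3*b^2 + 14*b - 2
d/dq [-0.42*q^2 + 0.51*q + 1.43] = 0.51 - 0.84*q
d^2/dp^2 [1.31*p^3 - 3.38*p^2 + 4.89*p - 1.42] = 7.86*p - 6.76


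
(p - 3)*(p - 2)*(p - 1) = p^3 - 6*p^2 + 11*p - 6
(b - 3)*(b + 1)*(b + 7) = b^3 + 5*b^2 - 17*b - 21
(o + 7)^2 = o^2 + 14*o + 49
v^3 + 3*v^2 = v^2*(v + 3)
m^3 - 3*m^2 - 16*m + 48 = (m - 4)*(m - 3)*(m + 4)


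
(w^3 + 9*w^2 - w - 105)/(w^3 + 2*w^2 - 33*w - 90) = (w^2 + 4*w - 21)/(w^2 - 3*w - 18)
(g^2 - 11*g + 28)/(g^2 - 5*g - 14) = (g - 4)/(g + 2)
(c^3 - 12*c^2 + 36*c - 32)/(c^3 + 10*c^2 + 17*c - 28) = (c^3 - 12*c^2 + 36*c - 32)/(c^3 + 10*c^2 + 17*c - 28)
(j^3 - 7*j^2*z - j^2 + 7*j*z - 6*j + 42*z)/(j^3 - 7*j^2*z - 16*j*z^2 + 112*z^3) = (-j^2 + j + 6)/(-j^2 + 16*z^2)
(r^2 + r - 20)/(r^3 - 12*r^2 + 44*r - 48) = (r + 5)/(r^2 - 8*r + 12)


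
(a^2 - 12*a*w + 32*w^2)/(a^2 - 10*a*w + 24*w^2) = (-a + 8*w)/(-a + 6*w)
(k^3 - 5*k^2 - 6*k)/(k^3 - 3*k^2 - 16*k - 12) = k/(k + 2)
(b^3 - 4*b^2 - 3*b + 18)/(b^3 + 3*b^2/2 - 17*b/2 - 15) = 2*(b - 3)/(2*b + 5)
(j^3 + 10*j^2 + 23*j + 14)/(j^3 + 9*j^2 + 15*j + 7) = (j + 2)/(j + 1)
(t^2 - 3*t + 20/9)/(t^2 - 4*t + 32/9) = (3*t - 5)/(3*t - 8)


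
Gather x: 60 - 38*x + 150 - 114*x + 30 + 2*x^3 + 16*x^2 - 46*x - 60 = 2*x^3 + 16*x^2 - 198*x + 180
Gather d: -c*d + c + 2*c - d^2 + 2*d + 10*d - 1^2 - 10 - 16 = 3*c - d^2 + d*(12 - c) - 27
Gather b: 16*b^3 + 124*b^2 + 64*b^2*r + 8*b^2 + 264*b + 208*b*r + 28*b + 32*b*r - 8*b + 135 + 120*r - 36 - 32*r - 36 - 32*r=16*b^3 + b^2*(64*r + 132) + b*(240*r + 284) + 56*r + 63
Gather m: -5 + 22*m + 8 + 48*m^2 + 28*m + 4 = 48*m^2 + 50*m + 7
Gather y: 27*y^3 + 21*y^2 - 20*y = 27*y^3 + 21*y^2 - 20*y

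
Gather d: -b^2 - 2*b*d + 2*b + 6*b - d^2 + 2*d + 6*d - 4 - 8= -b^2 + 8*b - d^2 + d*(8 - 2*b) - 12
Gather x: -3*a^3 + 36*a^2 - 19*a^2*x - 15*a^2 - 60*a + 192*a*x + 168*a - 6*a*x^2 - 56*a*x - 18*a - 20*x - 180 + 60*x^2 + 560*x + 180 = -3*a^3 + 21*a^2 + 90*a + x^2*(60 - 6*a) + x*(-19*a^2 + 136*a + 540)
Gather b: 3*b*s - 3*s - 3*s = 3*b*s - 6*s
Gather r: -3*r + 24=24 - 3*r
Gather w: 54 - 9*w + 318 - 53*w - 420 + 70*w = 8*w - 48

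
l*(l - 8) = l^2 - 8*l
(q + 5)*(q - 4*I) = q^2 + 5*q - 4*I*q - 20*I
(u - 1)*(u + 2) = u^2 + u - 2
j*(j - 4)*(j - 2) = j^3 - 6*j^2 + 8*j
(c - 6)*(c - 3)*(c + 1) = c^3 - 8*c^2 + 9*c + 18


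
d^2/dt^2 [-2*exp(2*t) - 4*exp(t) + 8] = (-8*exp(t) - 4)*exp(t)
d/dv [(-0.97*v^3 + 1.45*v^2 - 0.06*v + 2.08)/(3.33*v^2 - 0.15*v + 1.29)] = (-3.2301*v^4 + 0.291*v^3 - 3.7716*v^2 - 10.1118*v + 0.2346)/(11.0889*v^4 - 0.999*v^3 + 8.6139*v^2 - 0.387*v + 1.6641)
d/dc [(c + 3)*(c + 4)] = 2*c + 7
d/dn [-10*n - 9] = -10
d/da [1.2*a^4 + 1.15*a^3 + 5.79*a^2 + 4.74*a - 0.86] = 4.8*a^3 + 3.45*a^2 + 11.58*a + 4.74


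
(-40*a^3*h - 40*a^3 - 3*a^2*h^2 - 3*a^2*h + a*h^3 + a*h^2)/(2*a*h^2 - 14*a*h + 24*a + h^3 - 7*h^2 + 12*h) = a*(-40*a^2*h - 40*a^2 - 3*a*h^2 - 3*a*h + h^3 + h^2)/(2*a*h^2 - 14*a*h + 24*a + h^3 - 7*h^2 + 12*h)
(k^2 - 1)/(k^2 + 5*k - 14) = (k^2 - 1)/(k^2 + 5*k - 14)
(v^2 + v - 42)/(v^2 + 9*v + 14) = (v - 6)/(v + 2)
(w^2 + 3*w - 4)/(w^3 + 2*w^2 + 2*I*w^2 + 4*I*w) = (w^2 + 3*w - 4)/(w*(w^2 + 2*w*(1 + I) + 4*I))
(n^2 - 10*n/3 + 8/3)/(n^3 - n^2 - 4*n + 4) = (n - 4/3)/(n^2 + n - 2)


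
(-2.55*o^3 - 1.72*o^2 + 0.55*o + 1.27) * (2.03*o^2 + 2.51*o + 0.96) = -5.1765*o^5 - 9.8921*o^4 - 5.6487*o^3 + 2.3074*o^2 + 3.7157*o + 1.2192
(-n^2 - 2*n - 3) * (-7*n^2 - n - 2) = 7*n^4 + 15*n^3 + 25*n^2 + 7*n + 6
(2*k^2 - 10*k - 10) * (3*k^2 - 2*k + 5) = 6*k^4 - 34*k^3 - 30*k - 50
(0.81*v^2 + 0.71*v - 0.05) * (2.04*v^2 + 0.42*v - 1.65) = 1.6524*v^4 + 1.7886*v^3 - 1.1403*v^2 - 1.1925*v + 0.0825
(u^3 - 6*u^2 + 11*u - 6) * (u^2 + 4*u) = u^5 - 2*u^4 - 13*u^3 + 38*u^2 - 24*u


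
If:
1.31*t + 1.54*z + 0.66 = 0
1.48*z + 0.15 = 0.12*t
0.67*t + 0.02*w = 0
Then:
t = -0.35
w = 11.77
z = -0.13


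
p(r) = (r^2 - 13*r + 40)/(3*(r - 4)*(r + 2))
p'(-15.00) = 0.02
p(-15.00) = 0.62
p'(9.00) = 0.02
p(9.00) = 0.02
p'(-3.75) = 1.27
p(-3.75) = 2.53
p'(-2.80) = 6.07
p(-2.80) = 5.16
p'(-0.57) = 1.89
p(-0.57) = -2.43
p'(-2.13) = 230.11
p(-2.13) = 30.21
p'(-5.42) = 0.33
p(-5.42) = 1.45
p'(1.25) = 0.34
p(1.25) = -0.94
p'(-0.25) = 1.26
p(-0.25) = -1.94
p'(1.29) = 0.33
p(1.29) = -0.93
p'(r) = (2*r - 13)/(3*(r - 4)*(r + 2)) - (r^2 - 13*r + 40)/(3*(r - 4)*(r + 2)^2) - (r^2 - 13*r + 40)/(3*(r - 4)^2*(r + 2))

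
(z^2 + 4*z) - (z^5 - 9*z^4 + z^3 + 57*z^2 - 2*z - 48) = -z^5 + 9*z^4 - z^3 - 56*z^2 + 6*z + 48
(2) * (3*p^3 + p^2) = 6*p^3 + 2*p^2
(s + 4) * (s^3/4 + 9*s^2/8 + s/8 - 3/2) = s^4/4 + 17*s^3/8 + 37*s^2/8 - s - 6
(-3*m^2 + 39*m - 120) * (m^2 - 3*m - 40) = -3*m^4 + 48*m^3 - 117*m^2 - 1200*m + 4800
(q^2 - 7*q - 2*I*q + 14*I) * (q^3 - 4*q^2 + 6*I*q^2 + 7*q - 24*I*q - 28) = q^5 - 11*q^4 + 4*I*q^4 + 47*q^3 - 44*I*q^3 - 209*q^2 + 98*I*q^2 + 532*q + 154*I*q - 392*I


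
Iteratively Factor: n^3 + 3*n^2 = (n)*(n^2 + 3*n) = n*(n + 3)*(n)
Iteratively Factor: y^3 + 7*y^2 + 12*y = (y)*(y^2 + 7*y + 12) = y*(y + 4)*(y + 3)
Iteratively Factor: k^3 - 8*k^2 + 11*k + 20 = (k - 5)*(k^2 - 3*k - 4) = (k - 5)*(k - 4)*(k + 1)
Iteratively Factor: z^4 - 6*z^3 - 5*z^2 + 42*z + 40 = (z - 4)*(z^3 - 2*z^2 - 13*z - 10) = (z - 4)*(z + 2)*(z^2 - 4*z - 5) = (z - 4)*(z + 1)*(z + 2)*(z - 5)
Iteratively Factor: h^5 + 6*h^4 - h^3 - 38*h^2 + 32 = (h + 4)*(h^4 + 2*h^3 - 9*h^2 - 2*h + 8) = (h + 1)*(h + 4)*(h^3 + h^2 - 10*h + 8) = (h - 1)*(h + 1)*(h + 4)*(h^2 + 2*h - 8) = (h - 2)*(h - 1)*(h + 1)*(h + 4)*(h + 4)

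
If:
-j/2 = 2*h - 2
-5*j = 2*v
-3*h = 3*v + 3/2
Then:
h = 19/22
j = 6/11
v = -15/11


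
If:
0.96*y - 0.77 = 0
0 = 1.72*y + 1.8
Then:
No Solution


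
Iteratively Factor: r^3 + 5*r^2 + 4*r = (r + 4)*(r^2 + r) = (r + 1)*(r + 4)*(r)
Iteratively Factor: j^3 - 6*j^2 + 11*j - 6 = (j - 3)*(j^2 - 3*j + 2) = (j - 3)*(j - 2)*(j - 1)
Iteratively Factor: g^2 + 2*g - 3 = (g + 3)*(g - 1)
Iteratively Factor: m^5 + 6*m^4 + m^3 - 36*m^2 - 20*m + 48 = (m + 4)*(m^4 + 2*m^3 - 7*m^2 - 8*m + 12) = (m - 1)*(m + 4)*(m^3 + 3*m^2 - 4*m - 12) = (m - 1)*(m + 3)*(m + 4)*(m^2 - 4) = (m - 1)*(m + 2)*(m + 3)*(m + 4)*(m - 2)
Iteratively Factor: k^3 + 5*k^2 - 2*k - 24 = (k + 4)*(k^2 + k - 6) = (k + 3)*(k + 4)*(k - 2)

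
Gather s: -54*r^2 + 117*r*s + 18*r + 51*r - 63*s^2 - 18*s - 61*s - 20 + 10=-54*r^2 + 69*r - 63*s^2 + s*(117*r - 79) - 10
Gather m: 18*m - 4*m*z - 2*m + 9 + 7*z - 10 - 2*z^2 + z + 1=m*(16 - 4*z) - 2*z^2 + 8*z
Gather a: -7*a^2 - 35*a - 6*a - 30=-7*a^2 - 41*a - 30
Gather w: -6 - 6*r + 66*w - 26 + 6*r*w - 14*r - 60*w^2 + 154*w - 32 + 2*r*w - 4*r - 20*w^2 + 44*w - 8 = -24*r - 80*w^2 + w*(8*r + 264) - 72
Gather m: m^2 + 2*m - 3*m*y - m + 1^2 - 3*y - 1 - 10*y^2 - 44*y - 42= m^2 + m*(1 - 3*y) - 10*y^2 - 47*y - 42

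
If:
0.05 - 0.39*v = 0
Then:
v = 0.13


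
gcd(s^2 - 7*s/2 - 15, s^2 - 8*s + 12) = s - 6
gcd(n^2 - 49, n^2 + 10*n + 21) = n + 7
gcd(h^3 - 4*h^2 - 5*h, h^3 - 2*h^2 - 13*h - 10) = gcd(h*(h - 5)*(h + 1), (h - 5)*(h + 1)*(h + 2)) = h^2 - 4*h - 5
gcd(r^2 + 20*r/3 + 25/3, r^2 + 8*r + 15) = r + 5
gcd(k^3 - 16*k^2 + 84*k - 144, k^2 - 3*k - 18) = k - 6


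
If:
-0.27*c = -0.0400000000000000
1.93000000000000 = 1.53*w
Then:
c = 0.15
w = 1.26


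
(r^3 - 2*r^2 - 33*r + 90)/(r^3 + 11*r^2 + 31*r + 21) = (r^3 - 2*r^2 - 33*r + 90)/(r^3 + 11*r^2 + 31*r + 21)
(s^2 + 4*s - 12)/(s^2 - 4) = (s + 6)/(s + 2)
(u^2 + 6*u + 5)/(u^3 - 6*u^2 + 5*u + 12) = (u + 5)/(u^2 - 7*u + 12)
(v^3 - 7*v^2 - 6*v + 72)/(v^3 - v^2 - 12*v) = (v - 6)/v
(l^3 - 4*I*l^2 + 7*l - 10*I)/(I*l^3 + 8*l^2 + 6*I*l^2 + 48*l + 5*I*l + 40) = (-I*l^3 - 4*l^2 - 7*I*l - 10)/(l^3 + l^2*(6 - 8*I) + l*(5 - 48*I) - 40*I)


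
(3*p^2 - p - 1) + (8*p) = 3*p^2 + 7*p - 1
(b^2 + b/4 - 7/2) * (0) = 0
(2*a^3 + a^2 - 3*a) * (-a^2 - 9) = -2*a^5 - a^4 - 15*a^3 - 9*a^2 + 27*a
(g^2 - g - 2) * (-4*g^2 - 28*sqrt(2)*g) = -4*g^4 - 28*sqrt(2)*g^3 + 4*g^3 + 8*g^2 + 28*sqrt(2)*g^2 + 56*sqrt(2)*g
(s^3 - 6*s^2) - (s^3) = -6*s^2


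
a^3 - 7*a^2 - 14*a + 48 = (a - 8)*(a - 2)*(a + 3)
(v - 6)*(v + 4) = v^2 - 2*v - 24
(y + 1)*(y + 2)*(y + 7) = y^3 + 10*y^2 + 23*y + 14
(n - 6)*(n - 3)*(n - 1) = n^3 - 10*n^2 + 27*n - 18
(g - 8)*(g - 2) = g^2 - 10*g + 16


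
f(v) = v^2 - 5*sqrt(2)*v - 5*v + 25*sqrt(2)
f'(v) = 2*v - 5*sqrt(2) - 5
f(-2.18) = 66.42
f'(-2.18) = -16.43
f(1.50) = 19.50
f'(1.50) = -9.07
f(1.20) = 22.31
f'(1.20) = -9.67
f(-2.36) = 69.41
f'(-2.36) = -16.79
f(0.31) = 31.71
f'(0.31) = -11.45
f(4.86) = 0.31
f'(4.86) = -2.35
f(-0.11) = 36.70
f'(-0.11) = -12.29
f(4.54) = 1.16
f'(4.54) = -2.99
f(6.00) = -1.07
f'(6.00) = -0.07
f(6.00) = -1.07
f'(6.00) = -0.07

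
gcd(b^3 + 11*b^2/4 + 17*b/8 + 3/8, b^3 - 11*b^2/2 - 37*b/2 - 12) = b^2 + 5*b/2 + 3/2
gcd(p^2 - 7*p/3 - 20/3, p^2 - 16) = p - 4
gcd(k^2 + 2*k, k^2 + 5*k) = k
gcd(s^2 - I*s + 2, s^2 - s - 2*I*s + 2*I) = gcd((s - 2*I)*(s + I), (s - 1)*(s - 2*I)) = s - 2*I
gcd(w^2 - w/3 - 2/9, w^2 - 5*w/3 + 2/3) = w - 2/3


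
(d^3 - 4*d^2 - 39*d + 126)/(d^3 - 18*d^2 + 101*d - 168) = (d + 6)/(d - 8)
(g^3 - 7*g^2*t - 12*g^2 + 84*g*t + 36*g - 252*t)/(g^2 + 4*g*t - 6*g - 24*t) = (g^2 - 7*g*t - 6*g + 42*t)/(g + 4*t)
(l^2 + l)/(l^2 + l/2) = 2*(l + 1)/(2*l + 1)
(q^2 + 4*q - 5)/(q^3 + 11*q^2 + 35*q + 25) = (q - 1)/(q^2 + 6*q + 5)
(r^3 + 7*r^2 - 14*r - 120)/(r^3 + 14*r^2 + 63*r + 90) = (r - 4)/(r + 3)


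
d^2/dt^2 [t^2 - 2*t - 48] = 2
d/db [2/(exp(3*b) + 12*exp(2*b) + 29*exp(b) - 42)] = (-6*exp(2*b) - 48*exp(b) - 58)*exp(b)/(exp(3*b) + 12*exp(2*b) + 29*exp(b) - 42)^2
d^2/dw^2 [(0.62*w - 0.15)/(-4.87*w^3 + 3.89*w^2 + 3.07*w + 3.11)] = (-88.226868*w^5 + 113.163216*w^4 - 82.76924*w^3 - 112.520928*w^2 + 69.383388*w + 11.037248)/(115.501303*w^9 - 276.776223*w^8 + 2.64733200000003*w^7 + 68.8114599999999*w^6 + 351.831786*w^5 + 27.812718*w^4 - 110.46838*w^3 - 200.807724*w^2 - 89.080041*w - 30.080231)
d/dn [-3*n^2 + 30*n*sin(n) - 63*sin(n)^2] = 30*n*cos(n) - 6*n + 30*sin(n) - 63*sin(2*n)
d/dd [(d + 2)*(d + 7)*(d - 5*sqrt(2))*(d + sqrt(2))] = 4*d^3 - 12*sqrt(2)*d^2 + 27*d^2 - 72*sqrt(2)*d + 8*d - 90 - 56*sqrt(2)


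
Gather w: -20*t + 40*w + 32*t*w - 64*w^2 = -20*t - 64*w^2 + w*(32*t + 40)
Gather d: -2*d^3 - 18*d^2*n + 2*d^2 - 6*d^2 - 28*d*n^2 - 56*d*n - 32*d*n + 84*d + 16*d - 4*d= -2*d^3 + d^2*(-18*n - 4) + d*(-28*n^2 - 88*n + 96)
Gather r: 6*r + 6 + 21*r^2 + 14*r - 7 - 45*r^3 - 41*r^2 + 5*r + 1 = -45*r^3 - 20*r^2 + 25*r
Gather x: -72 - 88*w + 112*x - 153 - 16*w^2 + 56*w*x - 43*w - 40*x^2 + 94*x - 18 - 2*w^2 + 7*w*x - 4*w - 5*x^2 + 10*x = -18*w^2 - 135*w - 45*x^2 + x*(63*w + 216) - 243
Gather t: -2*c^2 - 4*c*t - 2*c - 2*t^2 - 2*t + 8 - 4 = -2*c^2 - 2*c - 2*t^2 + t*(-4*c - 2) + 4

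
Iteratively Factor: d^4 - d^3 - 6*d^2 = (d - 3)*(d^3 + 2*d^2) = d*(d - 3)*(d^2 + 2*d) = d*(d - 3)*(d + 2)*(d)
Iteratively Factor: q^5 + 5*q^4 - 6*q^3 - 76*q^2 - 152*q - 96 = (q + 3)*(q^4 + 2*q^3 - 12*q^2 - 40*q - 32) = (q + 2)*(q + 3)*(q^3 - 12*q - 16) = (q - 4)*(q + 2)*(q + 3)*(q^2 + 4*q + 4) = (q - 4)*(q + 2)^2*(q + 3)*(q + 2)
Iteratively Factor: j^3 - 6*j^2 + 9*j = (j - 3)*(j^2 - 3*j) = j*(j - 3)*(j - 3)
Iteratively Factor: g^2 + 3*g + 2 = (g + 1)*(g + 2)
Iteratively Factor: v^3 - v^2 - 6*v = (v - 3)*(v^2 + 2*v) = (v - 3)*(v + 2)*(v)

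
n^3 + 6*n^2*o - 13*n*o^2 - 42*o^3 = (n - 3*o)*(n + 2*o)*(n + 7*o)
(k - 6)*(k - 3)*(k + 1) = k^3 - 8*k^2 + 9*k + 18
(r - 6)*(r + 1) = r^2 - 5*r - 6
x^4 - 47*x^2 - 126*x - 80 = (x - 8)*(x + 1)*(x + 2)*(x + 5)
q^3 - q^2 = q^2*(q - 1)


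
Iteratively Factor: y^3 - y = (y + 1)*(y^2 - y) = y*(y + 1)*(y - 1)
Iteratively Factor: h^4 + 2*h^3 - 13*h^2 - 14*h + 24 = (h - 1)*(h^3 + 3*h^2 - 10*h - 24) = (h - 1)*(h + 2)*(h^2 + h - 12) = (h - 3)*(h - 1)*(h + 2)*(h + 4)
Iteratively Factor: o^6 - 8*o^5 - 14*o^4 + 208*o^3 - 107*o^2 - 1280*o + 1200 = (o - 5)*(o^5 - 3*o^4 - 29*o^3 + 63*o^2 + 208*o - 240) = (o - 5)*(o - 4)*(o^4 + o^3 - 25*o^2 - 37*o + 60) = (o - 5)*(o - 4)*(o - 1)*(o^3 + 2*o^2 - 23*o - 60) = (o - 5)^2*(o - 4)*(o - 1)*(o^2 + 7*o + 12) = (o - 5)^2*(o - 4)*(o - 1)*(o + 4)*(o + 3)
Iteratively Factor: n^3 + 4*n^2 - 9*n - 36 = (n + 4)*(n^2 - 9) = (n + 3)*(n + 4)*(n - 3)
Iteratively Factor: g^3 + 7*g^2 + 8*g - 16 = (g - 1)*(g^2 + 8*g + 16) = (g - 1)*(g + 4)*(g + 4)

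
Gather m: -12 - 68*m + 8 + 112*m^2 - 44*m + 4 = 112*m^2 - 112*m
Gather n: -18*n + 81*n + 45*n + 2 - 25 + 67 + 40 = 108*n + 84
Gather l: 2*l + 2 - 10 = 2*l - 8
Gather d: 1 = 1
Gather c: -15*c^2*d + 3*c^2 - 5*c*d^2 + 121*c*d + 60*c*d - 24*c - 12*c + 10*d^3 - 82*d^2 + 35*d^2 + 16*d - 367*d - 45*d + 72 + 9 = c^2*(3 - 15*d) + c*(-5*d^2 + 181*d - 36) + 10*d^3 - 47*d^2 - 396*d + 81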